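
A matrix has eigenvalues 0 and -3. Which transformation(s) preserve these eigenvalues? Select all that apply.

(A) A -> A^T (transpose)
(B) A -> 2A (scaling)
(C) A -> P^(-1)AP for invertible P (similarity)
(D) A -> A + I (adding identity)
A and C

Eigenvalues are preserved by:
1. Similarity transformations: A -> P^(-1)AP (same characteristic polynomial)
2. Transpose: A^T has the same eigenvalues as A

Eigenvalues are NOT preserved by:
- Adding identity: eigenvalues become 0+1, -3+1
- Scaling: eigenvalues become 0, -6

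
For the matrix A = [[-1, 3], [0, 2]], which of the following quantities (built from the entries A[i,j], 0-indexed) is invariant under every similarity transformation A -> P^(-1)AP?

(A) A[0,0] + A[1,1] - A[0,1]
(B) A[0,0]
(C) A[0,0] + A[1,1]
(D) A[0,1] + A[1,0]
C

A[0,0] + A[1,1] is the trace of A. By the cyclic property of the trace, tr(P^(-1)AP) = tr(APP^(-1)) = tr(A), so it is the same for every matrix similar to A.

The other combinations are not similarity invariants. For example, take P = [[1, 1], [1, 2]] (det P = 1), so P^(-1) = [[2, -1], [-1, 1]] and
B = P^(-1)AP = [[2, 6], [0, -1]].
Evaluating each option on A and on B:
(A) A[0,0] + A[1,1] - A[0,1]: -2 for A, -5 for B -> changes
(B) A[0,0]: -1 for A, 2 for B -> changes
(C) A[0,0] + A[1,1]: 1 for A, 1 for B -> unchanged
(D) A[0,1] + A[1,0]: 3 for A, 6 for B -> changes

Only (C) A[0,0] + A[1,1] = 1 survives (and it does so for every P, not just this one), so it is the invariant.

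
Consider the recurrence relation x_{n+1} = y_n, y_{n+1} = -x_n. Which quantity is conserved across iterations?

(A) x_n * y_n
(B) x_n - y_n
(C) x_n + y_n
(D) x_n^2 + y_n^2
D

For the recurrence x_{n+1} = y_n, y_{n+1} = -x_n:

x_{n+1}^2 + y_{n+1}^2 = y_n^2 + (-x_n)^2 = x_n^2 + y_n^2
The sum of squares is conserved (like energy in a harmonic oscillator).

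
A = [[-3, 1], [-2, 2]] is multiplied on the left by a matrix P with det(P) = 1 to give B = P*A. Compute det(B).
-4

By the multiplicative property of determinants, det(B) = det(P*A) = det(P) * det(A) = det(A),
so the determinant is invariant under multiplication by any determinant-1 matrix; we just need det(A).

det(A) = (-3)(2) - (1)(-2) = -6 - (-2) = -4

Therefore det(B) = 1 * (-4) = -4.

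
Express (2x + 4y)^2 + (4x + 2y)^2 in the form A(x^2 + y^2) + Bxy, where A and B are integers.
20(x^2 + y^2) + 32xy

Expanding: (2x + 4y)^2 = 4x^2 + 16xy + 16y^2
(4x + 2y)^2 = 16x^2 + 16xy + 4y^2
Sum = (4+16)(x^2+y^2) + 32xy = 20(x^2 + y^2) + 32xy
This is symmetric in x and y.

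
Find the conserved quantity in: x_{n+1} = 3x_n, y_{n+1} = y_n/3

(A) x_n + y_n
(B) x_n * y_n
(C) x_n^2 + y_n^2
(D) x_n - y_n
B

For the recurrence x_{n+1} = 3x_n, y_{n+1} = y_n/3:

x_{n+1} * y_{n+1} = (3x_n) * (y_n/3) = x_n * y_n
The product is conserved.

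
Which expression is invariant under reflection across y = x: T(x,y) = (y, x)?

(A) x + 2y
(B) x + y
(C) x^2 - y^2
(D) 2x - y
B

The map is reflection across y = x: T(x,y) = (y, x).
Substitute the transformed coordinates into each option and compare with the original:
(A) x + 2y  ->  (y) + 2(x) = 2x + y   [differs from x + 2y: not invariant]
(B) x + y  ->  (y) + (x) = x + y   [equals x + y: invariant]
(C) x^2 - y^2  ->  (y)^2 - (x)^2 = -x^2 + y^2   [differs from x^2 - y^2: not invariant]
(D) 2x - y  ->  2(y) - (x) = -x + 2y   [differs from 2x - y: not invariant]

Only option (B), x + y, is unchanged by the transformation.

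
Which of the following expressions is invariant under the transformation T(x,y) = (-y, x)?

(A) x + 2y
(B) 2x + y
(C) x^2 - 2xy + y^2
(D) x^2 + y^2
D

An expression E(x,y) is invariant under T if E(T(x,y)) = E(x,y). Here T(x,y) = (-y, x).
Substitute the transformed coordinates into each option and compare with the original:
(A) x + 2y  ->  (-y) + 2(x) = 2x - y   [differs from x + 2y: not invariant]
(B) 2x + y  ->  2(-y) + (x) = x - 2y   [differs from 2x + y: not invariant]
(C) x^2 - 2xy + y^2  ->  (-y)^2 - 2(-y)(x) + (x)^2 = x^2 + 2xy + y^2   [differs from x^2 - 2xy + y^2: not invariant]
(D) x^2 + y^2  ->  (-y)^2 + (x)^2 = x^2 + y^2   [equals x^2 + y^2: invariant]

Only option (D), x^2 + y^2, is unchanged by the transformation.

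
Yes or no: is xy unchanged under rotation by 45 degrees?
No

Applying rotation by 45 degrees: x' = x*cos(45 degrees) - y*sin(45 degrees) = sqrt(2)x/2 - sqrt(2)y/2, y' = x*sin(45 degrees) + y*cos(45 degrees) = sqrt(2)x/2 + sqrt(2)y/2

Substituting into xy:
(sqrt(2)x/2 - sqrt(2)y/2)(sqrt(2)x/2 + sqrt(2)y/2)
= x^2/2 - y^2/2

This differs from the original expression xy, so it is NOT invariant.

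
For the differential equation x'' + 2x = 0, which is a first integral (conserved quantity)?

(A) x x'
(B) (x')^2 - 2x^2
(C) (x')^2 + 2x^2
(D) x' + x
C

A first integral I satisfies dI/dt = 0 along every solution. Differentiate each option and use the equation of motion:
(A) d/dt[x x'] = (x')^2 + x x'' = (x')^2 - 2x^2, not identically 0
(B) d/dt[(x')^2 - 2x^2] = 2x'x'' - 4x x' = -8x x', not identically 0
(C) d/dt[(x')^2 + 2x^2] = 2x'x'' + 4x x' = 2x'(-2x) + 4x x' = 0
(D) d/dt[x' + x] = x'' + x' = -2x + x', not identically 0

Only (C) has zero time-derivative. So the energy-like quantity (x')^2 + 2x^2 is the first integral.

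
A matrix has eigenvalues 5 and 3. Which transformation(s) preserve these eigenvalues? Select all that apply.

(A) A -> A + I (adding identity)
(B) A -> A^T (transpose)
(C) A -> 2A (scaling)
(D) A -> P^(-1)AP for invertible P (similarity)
B and D

Eigenvalues are preserved by:
1. Similarity transformations: A -> P^(-1)AP (same characteristic polynomial)
2. Transpose: A^T has the same eigenvalues as A

Eigenvalues are NOT preserved by:
- Adding identity: eigenvalues become 5+1, 3+1
- Scaling: eigenvalues become 10, 6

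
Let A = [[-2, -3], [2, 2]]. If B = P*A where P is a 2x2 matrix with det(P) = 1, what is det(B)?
2

By the multiplicative property of determinants, det(B) = det(P*A) = det(P) * det(A) = det(A),
so the determinant is invariant under multiplication by any determinant-1 matrix; we just need det(A).

det(A) = (-2)(2) - (-3)(2) = -4 - (-6) = 2

Therefore det(B) = 1 * 2 = 2.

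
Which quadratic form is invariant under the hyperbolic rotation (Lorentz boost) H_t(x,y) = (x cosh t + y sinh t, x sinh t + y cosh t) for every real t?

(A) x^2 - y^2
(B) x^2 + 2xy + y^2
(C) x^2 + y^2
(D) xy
A

Write x' = x cosh t + y sinh t, y' = x sinh t + y cosh t and substitute into each option:
(A) x^2 - y^2: (x cosh t + y sinh t)^2 - (x sinh t + y cosh t)^2 = x^2(cosh^2 t - sinh^2 t) + 2xy(cosh t sinh t - sinh t cosh t) + y^2(sinh^2 t - cosh^2 t) = x^2 - y^2   [invariant, using cosh^2 t - sinh^2 t = 1]
(B) x^2 + 2xy + y^2: (x' + y')^2 with x' + y' = (x + y)(cosh t + sinh t) = (x + y)e^t, so it becomes (x + y)^2 e^(2t)   [not invariant for t != 0]
(C) x^2 + y^2: (x cosh t + y sinh t)^2 + (x sinh t + y cosh t)^2 = (x^2 + y^2)(cosh^2 t + sinh^2 t) + 4xy sinh t cosh t = (x^2 + y^2) cosh 2t + 2xy sinh 2t   [not invariant for t != 0]
(D) xy: (x cosh t + y sinh t)(x sinh t + y cosh t) = xy(cosh^2 t + sinh^2 t) + (x^2 + y^2) sinh t cosh t = xy cosh 2t + (x^2 + y^2)(sinh 2t)/2   [not invariant for t != 0]

Only (A) x^2 - y^2 is unchanged; it is the Minkowski form preserved by Lorentz boosts, just as x^2 + y^2 is preserved by ordinary rotations.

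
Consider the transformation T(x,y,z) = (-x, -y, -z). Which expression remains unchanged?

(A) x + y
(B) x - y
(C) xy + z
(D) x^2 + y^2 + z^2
D

Apply T(x,y,z) = (-x, -y, -z) to each option, i.e. replace (x, y, z) by the transformed coordinates.
Substitute the transformed coordinates into each option and compare with the original:
(A) x + y  ->  (-x) + (-y) = -x - y   [differs from x + y: not invariant]
(B) x - y  ->  (-x) - (-y) = -x + y   [differs from x - y: not invariant]
(C) xy + z  ->  (-x)(-y) + (-z) = xy - z   [differs from xy + z: not invariant]
(D) x^2 + y^2 + z^2  ->  (-x)^2 + (-y)^2 + (-z)^2 = x^2 + y^2 + z^2   [equals x^2 + y^2 + z^2: invariant]

Only option (D), x^2 + y^2 + z^2, is unchanged by the transformation.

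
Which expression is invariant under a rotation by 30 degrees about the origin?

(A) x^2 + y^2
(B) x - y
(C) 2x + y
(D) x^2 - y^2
A

A rotation by 30 degrees sends (x, y) to (sqrt(3)x/2 - y/2, x/2 + sqrt(3)y/2).
Substitute the transformed coordinates into each option and compare with the original:
(A) x^2 + y^2  ->  (sqrt(3)x/2 - y/2)^2 + (x/2 + sqrt(3)y/2)^2 = x^2 + y^2   [equals x^2 + y^2: invariant]
(B) x - y  ->  (sqrt(3)x/2 - y/2) - (x/2 + sqrt(3)y/2) = -x/2 + sqrt(3)x/2 - sqrt(3)y/2 - y/2   [differs from x - y: not invariant]
(C) 2x + y  ->  2(sqrt(3)x/2 - y/2) + (x/2 + sqrt(3)y/2) = x/2 + sqrt(3)x - y + sqrt(3)y/2   [differs from 2x + y: not invariant]
(D) x^2 - y^2  ->  (sqrt(3)x/2 - y/2)^2 - (x/2 + sqrt(3)y/2)^2 = x^2/2 - sqrt(3)xy - y^2/2   [differs from x^2 - y^2: not invariant]

Only option (A), x^2 + y^2, is unchanged by the transformation.
Geometrically, x^2 + y^2 is the squared distance from the origin, which every rotation about the origin preserves.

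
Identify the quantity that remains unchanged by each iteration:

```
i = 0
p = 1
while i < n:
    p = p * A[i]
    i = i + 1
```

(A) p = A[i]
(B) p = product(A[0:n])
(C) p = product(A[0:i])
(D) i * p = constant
C

A loop invariant must hold before the first iteration and be re-established by every execution of the body.

(C) p = product(A[0:i]): Initially i = 0 and p = 1 = product of the empty slice A[0:0]. If p = product(A[0:i]) holds at the top of an iteration, the body sets p to product(A[0:i]) * A[i] = product(A[0:i+1]) and then i to i+1, so the property is restored. At exit i = n, giving p = product(A[0:n]).

The other options fail:
(A) p = A[i]: after the first iteration p = A[0] but i = 1; in general p is a product of several elements, not a single one.
(B) p = product(A[0:n]): false before the loop (p = 1, not the full product) -- it only becomes true at exit.
(D) i * p = constant: initially i * p = 0, but after one iteration it is 1 * A[0], which is nonzero in general.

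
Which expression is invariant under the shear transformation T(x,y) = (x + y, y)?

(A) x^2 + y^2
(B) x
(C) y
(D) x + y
C

Under the shear T(x,y) = (x + y, y):
Substitute the transformed coordinates into each option and compare with the original:
(A) x^2 + y^2  ->  (x + y)^2 + (y)^2 = x^2 + 2xy + 2y^2   [differs from x^2 + y^2: not invariant]
(B) x  ->  (x + y) = x + y   [differs from x: not invariant]
(C) y  ->  (y) = y   [equals y: invariant]
(D) x + y  ->  (x + y) + (y) = x + 2y   [differs from x + y: not invariant]

Only option (C), y, is unchanged by the transformation.
A horizontal shear moves points parallel to the x-axis, so the y-coordinate (and any function of y alone) is unchanged.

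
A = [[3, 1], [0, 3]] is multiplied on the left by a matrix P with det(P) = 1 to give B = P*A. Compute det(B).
9

By the multiplicative property of determinants, det(B) = det(P*A) = det(P) * det(A) = det(A),
so the determinant is invariant under multiplication by any determinant-1 matrix; we just need det(A).

det(A) = (3)(3) - (1)(0) = 9 - 0 = 9

Therefore det(B) = 1 * 9 = 9.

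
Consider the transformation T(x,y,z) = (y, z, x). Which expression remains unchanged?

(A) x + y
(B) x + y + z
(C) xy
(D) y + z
B

Apply T(x,y,z) = (y, z, x) to each option, i.e. replace (x, y, z) by the transformed coordinates.
Substitute the transformed coordinates into each option and compare with the original:
(A) x + y  ->  (y) + (z) = y + z   [differs from x + y: not invariant]
(B) x + y + z  ->  (y) + (z) + (x) = x + y + z   [equals x + y + z: invariant]
(C) xy  ->  (y)(z) = yz   [differs from xy: not invariant]
(D) y + z  ->  (z) + (x) = x + z   [differs from y + z: not invariant]

Only option (B), x + y + z, is unchanged by the transformation.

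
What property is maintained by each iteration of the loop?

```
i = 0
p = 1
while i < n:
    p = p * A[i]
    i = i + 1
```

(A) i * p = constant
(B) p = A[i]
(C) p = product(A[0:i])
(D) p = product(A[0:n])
C

A loop invariant must hold before the first iteration and be re-established by every execution of the body.

(C) p = product(A[0:i]): Initially i = 0 and p = 1 = product of the empty slice A[0:0]. If p = product(A[0:i]) holds at the top of an iteration, the body sets p to product(A[0:i]) * A[i] = product(A[0:i+1]) and then i to i+1, so the property is restored. At exit i = n, giving p = product(A[0:n]).

The other options fail:
(A) i * p = constant: initially i * p = 0, but after one iteration it is 1 * A[0], which is nonzero in general.
(B) p = A[i]: after the first iteration p = A[0] but i = 1; in general p is a product of several elements, not a single one.
(D) p = product(A[0:n]): false before the loop (p = 1, not the full product) -- it only becomes true at exit.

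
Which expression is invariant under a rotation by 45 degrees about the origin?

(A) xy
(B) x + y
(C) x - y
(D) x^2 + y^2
D

A rotation by 45 degrees sends (x, y) to (sqrt(2)x/2 - sqrt(2)y/2, sqrt(2)x/2 + sqrt(2)y/2).
Substitute the transformed coordinates into each option and compare with the original:
(A) xy  ->  (sqrt(2)x/2 - sqrt(2)y/2)(sqrt(2)x/2 + sqrt(2)y/2) = x^2/2 - y^2/2   [differs from xy: not invariant]
(B) x + y  ->  (sqrt(2)x/2 - sqrt(2)y/2) + (sqrt(2)x/2 + sqrt(2)y/2) = sqrt(2)x   [differs from x + y: not invariant]
(C) x - y  ->  (sqrt(2)x/2 - sqrt(2)y/2) - (sqrt(2)x/2 + sqrt(2)y/2) = -sqrt(2)y   [differs from x - y: not invariant]
(D) x^2 + y^2  ->  (sqrt(2)x/2 - sqrt(2)y/2)^2 + (sqrt(2)x/2 + sqrt(2)y/2)^2 = x^2 + y^2   [equals x^2 + y^2: invariant]

Only option (D), x^2 + y^2, is unchanged by the transformation.
Geometrically, x^2 + y^2 is the squared distance from the origin, which every rotation about the origin preserves.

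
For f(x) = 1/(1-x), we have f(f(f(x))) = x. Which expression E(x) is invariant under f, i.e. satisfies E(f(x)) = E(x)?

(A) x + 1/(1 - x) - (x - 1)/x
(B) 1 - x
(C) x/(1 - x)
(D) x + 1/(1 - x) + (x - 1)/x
D

Replace x by f(x) = 1/(1 - x) in each option and simplify. As a quick numerical cross-check, also compare E(5) with E(f(5)) = E(-1/4).

(A) x + 1/(1 - x) - (x - 1)/x  ->  (1/(1 - x)) + 1/(1 - (1/(1 - x))) - ((1/(1 - x)) - 1)/(1/(1 - x)) = (x^2(1 - x) - x + (x - 1)^2)/(x(x - 1)); check: E(5) = 79/20 but E(-1/4) = -89/20.   [not invariant]
(B) 1 - x  ->  1 - (1/(1 - x)) = x/(x - 1); check: E(5) = -4 but E(-1/4) = 5/4.   [not invariant]
(C) x/(1 - x)  ->  (1/(1 - x))/(1 - (1/(1 - x))) = -1/x; check: E(5) = -5/4 but E(-1/4) = -1/5.   [not invariant]
(D) x + 1/(1 - x) + (x - 1)/x  ->  (1/(1 - x)) + 1/(1 - (1/(1 - x))) + ((1/(1 - x)) - 1)/(1/(1 - x)), which simplifies back to x + 1/(1 - x) + (x - 1)/x; check: E(5) = 111/20, E(-1/4) = 111/20.   [invariant]

Only (D) is unchanged. Indeed f(f(x)) = 1/(1 - 1/(1-x)) = (1-x)/(-x) = (x-1)/x, so E(x) = x + f(x) + f(f(x)) is the sum over the whole 3-cycle; applying f just permutes the three terms cyclically (x -> f(x) -> f(f(x)) -> x), leaving the sum unchanged.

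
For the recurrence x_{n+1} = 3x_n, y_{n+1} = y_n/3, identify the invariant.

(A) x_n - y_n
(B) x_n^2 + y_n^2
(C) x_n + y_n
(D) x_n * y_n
D

For the recurrence x_{n+1} = 3x_n, y_{n+1} = y_n/3:

x_{n+1} * y_{n+1} = (3x_n) * (y_n/3) = x_n * y_n
The product is conserved.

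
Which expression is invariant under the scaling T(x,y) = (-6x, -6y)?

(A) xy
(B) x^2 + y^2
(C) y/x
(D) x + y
C

Under the uniform scaling T(x,y) = (-6x, -6y):
Substitute the transformed coordinates into each option and compare with the original:
(A) xy  ->  (-6x)(-6y) = 36xy   [differs from xy: not invariant]
(B) x^2 + y^2  ->  (-6x)^2 + (-6y)^2 = 36x^2 + 36y^2   [differs from x^2 + y^2: not invariant]
(C) y/x  ->  (-6y)/(-6x) = y/x   [equals y/x: invariant]
(D) x + y  ->  (-6x) + (-6y) = -6x - 6y   [differs from x + y: not invariant]

Only option (C), y/x, is unchanged by the transformation.
The common factor -6 cancels in a ratio of coordinates, while sums, products and sums of squares pick up factors of -6 or 36.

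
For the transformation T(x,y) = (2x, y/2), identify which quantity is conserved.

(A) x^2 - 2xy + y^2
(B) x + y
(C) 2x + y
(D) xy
D

An expression E(x,y) is invariant under T if E(T(x,y)) = E(x,y). Here T(x,y) = (2x, y/2).
Substitute the transformed coordinates into each option and compare with the original:
(A) x^2 - 2xy + y^2  ->  (2x)^2 - 2(2x)(y/2) + (y/2)^2 = 4x^2 - 2xy + y^2/4   [differs from x^2 - 2xy + y^2: not invariant]
(B) x + y  ->  (2x) + (y/2) = 2x + y/2   [differs from x + y: not invariant]
(C) 2x + y  ->  2(2x) + (y/2) = 4x + y/2   [differs from 2x + y: not invariant]
(D) xy  ->  (2x)(y/2) = xy   [equals xy: invariant]

Only option (D), xy, is unchanged by the transformation.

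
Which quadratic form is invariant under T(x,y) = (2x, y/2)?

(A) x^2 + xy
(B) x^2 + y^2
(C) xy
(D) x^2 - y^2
C

T multiplies x by 2 and divides y by 2.
Substitute the transformed coordinates into each option and compare with the original:
(A) x^2 + xy  ->  (2x)^2 + (2x)(y/2) = 4x^2 + xy   [differs from x^2 + xy: not invariant]
(B) x^2 + y^2  ->  (2x)^2 + (y/2)^2 = 4x^2 + y^2/4   [differs from x^2 + y^2: not invariant]
(C) xy  ->  (2x)(y/2) = xy   [equals xy: invariant]
(D) x^2 - y^2  ->  (2x)^2 - (y/2)^2 = 4x^2 - y^2/4   [differs from x^2 - y^2: not invariant]

Only option (C), xy, is unchanged by the transformation.
The factors 2 and 1/2 cancel only in the pure product xy.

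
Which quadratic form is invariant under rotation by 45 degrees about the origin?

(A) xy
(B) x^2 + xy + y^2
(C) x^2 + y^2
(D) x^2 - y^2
C

Rotation by 45 degrees sends (x, y) to (sqrt(2)x/2 - sqrt(2)y/2, sqrt(2)x/2 + sqrt(2)y/2).
Substitute the transformed coordinates into each option and compare with the original:
(A) xy  ->  (sqrt(2)x/2 - sqrt(2)y/2)(sqrt(2)x/2 + sqrt(2)y/2) = x^2/2 - y^2/2   [differs from xy: not invariant]
(B) x^2 + xy + y^2  ->  (sqrt(2)x/2 - sqrt(2)y/2)^2 + (sqrt(2)x/2 - sqrt(2)y/2)(sqrt(2)x/2 + sqrt(2)y/2) + (sqrt(2)x/2 + sqrt(2)y/2)^2 = 3x^2/2 + y^2/2   [differs from x^2 + xy + y^2: not invariant]
(C) x^2 + y^2  ->  (sqrt(2)x/2 - sqrt(2)y/2)^2 + (sqrt(2)x/2 + sqrt(2)y/2)^2 = x^2 + y^2   [equals x^2 + y^2: invariant]
(D) x^2 - y^2  ->  (sqrt(2)x/2 - sqrt(2)y/2)^2 - (sqrt(2)x/2 + sqrt(2)y/2)^2 = -2xy   [differs from x^2 - y^2: not invariant]

Only option (C), x^2 + y^2, is unchanged by the transformation.
x^2 + y^2 is the squared distance from the origin, which rotations preserve.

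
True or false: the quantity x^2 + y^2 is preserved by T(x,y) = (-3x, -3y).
False

Substitute T(x,y) = (-3x, -3y) into the expression and compare with the original.

Original: x^2 + y^2
After applying T: (-3x)^2 + (-3y)^2 = 9x^2 + 9y^2

This differs from the original x^2 + y^2 (difference: 8x^2 + 8y^2), so the expression is NOT invariant.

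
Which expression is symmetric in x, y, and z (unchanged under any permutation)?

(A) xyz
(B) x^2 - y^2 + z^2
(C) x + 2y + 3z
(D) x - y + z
A

A symmetric expression is unchanged when the variables are permuted; here the transformation to test is the swap (x, y) -> (y, x).
A symmetric expression must survive every permutation; the single swap x <-> y already eliminates the distractors, and the keyed expression is also unchanged by x <-> z and y <-> z (each variable enters it in exactly the same way).
Substitute the transformed coordinates into each option and compare with the original:
(A) xyz  ->  (y)(x)z = xyz   [equals xyz: invariant]
(B) x^2 - y^2 + z^2  ->  (y)^2 - (x)^2 + z^2 = -x^2 + y^2 + z^2   [differs from x^2 - y^2 + z^2: not invariant]
(C) x + 2y + 3z  ->  (y) + 2(x) + 3z = 2x + y + 3z   [differs from x + 2y + 3z: not invariant]
(D) x - y + z  ->  (y) - (x) + z = -x + y + z   [differs from x - y + z: not invariant]

Only option (A), xyz, is unchanged by the transformation.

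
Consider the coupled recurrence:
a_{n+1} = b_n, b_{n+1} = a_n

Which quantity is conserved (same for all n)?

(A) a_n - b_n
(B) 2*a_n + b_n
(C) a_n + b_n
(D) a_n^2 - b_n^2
C

Replace a_n by a_{n+1} = b_n and b_n by b_{n+1} = a_n in each option and simplify:
(A) a_n - b_n  ->  (b_n) - (a_n) = -a_n + b_n   [not conserved]
(B) 2*a_n + b_n  ->  2*(b_n) + (a_n) = a_n + 2*b_n   [not conserved]
(C) a_n + b_n  ->  (b_n) + (a_n) = a_n + b_n   [conserved]
(D) a_n^2 - b_n^2  ->  (b_n)^2 - (a_n)^2 = -a_n^2 + b_n^2   [not conserved]

Only (C) a_n + b_n returns to itself after one step, so it is the conserved quantity.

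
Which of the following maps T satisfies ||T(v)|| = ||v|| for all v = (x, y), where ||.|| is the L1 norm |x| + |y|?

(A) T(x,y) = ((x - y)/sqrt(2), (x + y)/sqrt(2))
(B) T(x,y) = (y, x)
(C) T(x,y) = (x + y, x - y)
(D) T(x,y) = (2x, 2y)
B

A transformation preserves a norm if ||T(v)|| = ||v|| for every v; a single vector where the norm changes rules an option out.

(A) T(x,y) = ((x - y)/sqrt(2), (x + y)/sqrt(2)): v = (1, 0) has norm |1| + |0| = 1, but T(v) = (sqrt(2)/2, sqrt(2)/2) has norm sqrt(2) -- not preserved.
(B) T(x,y) = (y, x): preserves the norm -- it only permutes the coordinates and/or flips signs, which leaves |x| + |y| unchanged.
(C) T(x,y) = (x + y, x - y): v = (1, 0) has norm |1| + |0| = 1, but T(v) = (1, 1) has norm 2 -- not preserved.
(D) T(x,y) = (2x, 2y): v = (1, 0) has norm |1| + |0| = 1, but T(v) = (2, 0) has norm 2 -- not preserved.

Therefore the answer is (B).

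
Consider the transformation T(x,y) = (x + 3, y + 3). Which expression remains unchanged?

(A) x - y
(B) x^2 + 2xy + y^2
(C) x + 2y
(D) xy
A

An expression E(x,y) is invariant under T if E(T(x,y)) = E(x,y). Here T(x,y) = (x + 3, y + 3).
Substitute the transformed coordinates into each option and compare with the original:
(A) x - y  ->  (x + 3) - (y + 3) = x - y   [equals x - y: invariant]
(B) x^2 + 2xy + y^2  ->  (x + 3)^2 + 2(x + 3)(y + 3) + (y + 3)^2 = x^2 + 2xy + 12x + y^2 + 12y + 36   [differs from x^2 + 2xy + y^2: not invariant]
(C) x + 2y  ->  (x + 3) + 2(y + 3) = x + 2y + 9   [differs from x + 2y: not invariant]
(D) xy  ->  (x + 3)(y + 3) = xy + 3x + 3y + 9   [differs from xy: not invariant]

Only option (A), x - y, is unchanged by the transformation.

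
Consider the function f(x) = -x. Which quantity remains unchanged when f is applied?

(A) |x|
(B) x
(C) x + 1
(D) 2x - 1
A

For f(x) = -x:
Applying f replaces x by -x. Since |-x| = |x|, the absolute value is unchanged by f, whereas x -> -x, 2x - 1 -> -2x - 1 and x + 1 -> -x + 1 all change.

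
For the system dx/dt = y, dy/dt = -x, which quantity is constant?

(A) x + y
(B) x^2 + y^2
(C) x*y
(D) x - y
B

A first integral I satisfies dI/dt = 0 along every solution. Differentiate each option and use the equation of motion:
(A) d/dt[x + y] = y + (-x) = y - x, not identically 0
(B) d/dt[x^2 + y^2] = 2x*dx/dt + 2y*dy/dt = 2x*y + 2y*(-x) = 0
(C) d/dt[x*y] = (dx/dt)y + x(dy/dt) = y^2 - x^2, not identically 0
(D) d/dt[x - y] = y - (-x) = x + y, not identically 0

Only (B) has zero time-derivative. So x^2 + y^2 (the squared radius; trajectories are circles) is the conserved quantity.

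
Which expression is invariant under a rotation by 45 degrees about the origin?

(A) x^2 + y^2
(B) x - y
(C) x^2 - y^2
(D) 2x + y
A

A rotation by 45 degrees sends (x, y) to (sqrt(2)x/2 - sqrt(2)y/2, sqrt(2)x/2 + sqrt(2)y/2).
Substitute the transformed coordinates into each option and compare with the original:
(A) x^2 + y^2  ->  (sqrt(2)x/2 - sqrt(2)y/2)^2 + (sqrt(2)x/2 + sqrt(2)y/2)^2 = x^2 + y^2   [equals x^2 + y^2: invariant]
(B) x - y  ->  (sqrt(2)x/2 - sqrt(2)y/2) - (sqrt(2)x/2 + sqrt(2)y/2) = -sqrt(2)y   [differs from x - y: not invariant]
(C) x^2 - y^2  ->  (sqrt(2)x/2 - sqrt(2)y/2)^2 - (sqrt(2)x/2 + sqrt(2)y/2)^2 = -2xy   [differs from x^2 - y^2: not invariant]
(D) 2x + y  ->  2(sqrt(2)x/2 - sqrt(2)y/2) + (sqrt(2)x/2 + sqrt(2)y/2) = 3sqrt(2)x/2 - sqrt(2)y/2   [differs from 2x + y: not invariant]

Only option (A), x^2 + y^2, is unchanged by the transformation.
Geometrically, x^2 + y^2 is the squared distance from the origin, which every rotation about the origin preserves.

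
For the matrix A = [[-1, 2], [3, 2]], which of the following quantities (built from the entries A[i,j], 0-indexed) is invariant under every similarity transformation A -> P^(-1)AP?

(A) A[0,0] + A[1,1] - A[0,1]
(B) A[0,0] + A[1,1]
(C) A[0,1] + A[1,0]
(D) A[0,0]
B

A[0,0] + A[1,1] is the trace of A. By the cyclic property of the trace, tr(P^(-1)AP) = tr(APP^(-1)) = tr(A), so it is the same for every matrix similar to A.

The other combinations are not similarity invariants. For example, take P = [[2, 1], [1, 1]] (det P = 1), so P^(-1) = [[1, -1], [-1, 2]] and
B = P^(-1)AP = [[-8, -4], [16, 9]].
Evaluating each option on A and on B:
(A) A[0,0] + A[1,1] - A[0,1]: -1 for A, 5 for B -> changes
(B) A[0,0] + A[1,1]: 1 for A, 1 for B -> unchanged
(C) A[0,1] + A[1,0]: 5 for A, 12 for B -> changes
(D) A[0,0]: -1 for A, -8 for B -> changes

Only (B) A[0,0] + A[1,1] = 1 survives (and it does so for every P, not just this one), so it is the invariant.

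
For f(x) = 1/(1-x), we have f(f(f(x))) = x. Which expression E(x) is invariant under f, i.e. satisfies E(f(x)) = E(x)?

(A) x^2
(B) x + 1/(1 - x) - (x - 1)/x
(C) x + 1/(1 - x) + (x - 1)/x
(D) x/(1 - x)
C

Replace x by f(x) = 1/(1 - x) in each option and simplify. As a quick numerical cross-check, also compare E(4) with E(f(4)) = E(-1/3).

(A) x^2  ->  (1/(1 - x))^2 = (x - 1)^(-2); check: E(4) = 16 but E(-1/3) = 1/9.   [not invariant]
(B) x + 1/(1 - x) - (x - 1)/x  ->  (1/(1 - x)) + 1/(1 - (1/(1 - x))) - ((1/(1 - x)) - 1)/(1/(1 - x)) = (x^2(1 - x) - x + (x - 1)^2)/(x(x - 1)); check: E(4) = 35/12 but E(-1/3) = -43/12.   [not invariant]
(C) x + 1/(1 - x) + (x - 1)/x  ->  (1/(1 - x)) + 1/(1 - (1/(1 - x))) + ((1/(1 - x)) - 1)/(1/(1 - x)), which simplifies back to x + 1/(1 - x) + (x - 1)/x; check: E(4) = 53/12, E(-1/3) = 53/12.   [invariant]
(D) x/(1 - x)  ->  (1/(1 - x))/(1 - (1/(1 - x))) = -1/x; check: E(4) = -4/3 but E(-1/3) = -1/4.   [not invariant]

Only (C) is unchanged. Indeed f(f(x)) = 1/(1 - 1/(1-x)) = (1-x)/(-x) = (x-1)/x, so E(x) = x + f(x) + f(f(x)) is the sum over the whole 3-cycle; applying f just permutes the three terms cyclically (x -> f(x) -> f(f(x)) -> x), leaving the sum unchanged.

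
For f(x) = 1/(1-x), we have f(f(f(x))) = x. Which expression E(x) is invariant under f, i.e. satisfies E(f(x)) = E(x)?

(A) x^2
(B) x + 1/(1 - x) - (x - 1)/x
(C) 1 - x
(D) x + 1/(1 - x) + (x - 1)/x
D

Replace x by f(x) = 1/(1 - x) in each option and simplify. As a quick numerical cross-check, also compare E(4) with E(f(4)) = E(-1/3).

(A) x^2  ->  (1/(1 - x))^2 = (x - 1)^(-2); check: E(4) = 16 but E(-1/3) = 1/9.   [not invariant]
(B) x + 1/(1 - x) - (x - 1)/x  ->  (1/(1 - x)) + 1/(1 - (1/(1 - x))) - ((1/(1 - x)) - 1)/(1/(1 - x)) = (x^2(1 - x) - x + (x - 1)^2)/(x(x - 1)); check: E(4) = 35/12 but E(-1/3) = -43/12.   [not invariant]
(C) 1 - x  ->  1 - (1/(1 - x)) = x/(x - 1); check: E(4) = -3 but E(-1/3) = 4/3.   [not invariant]
(D) x + 1/(1 - x) + (x - 1)/x  ->  (1/(1 - x)) + 1/(1 - (1/(1 - x))) + ((1/(1 - x)) - 1)/(1/(1 - x)), which simplifies back to x + 1/(1 - x) + (x - 1)/x; check: E(4) = 53/12, E(-1/3) = 53/12.   [invariant]

Only (D) is unchanged. Indeed f(f(x)) = 1/(1 - 1/(1-x)) = (1-x)/(-x) = (x-1)/x, so E(x) = x + f(x) + f(f(x)) is the sum over the whole 3-cycle; applying f just permutes the three terms cyclically (x -> f(x) -> f(f(x)) -> x), leaving the sum unchanged.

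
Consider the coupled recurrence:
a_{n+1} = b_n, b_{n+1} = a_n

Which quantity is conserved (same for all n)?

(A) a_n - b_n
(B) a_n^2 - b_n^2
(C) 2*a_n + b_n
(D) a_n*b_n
D

Replace a_n by a_{n+1} = b_n and b_n by b_{n+1} = a_n in each option and simplify:
(A) a_n - b_n  ->  (b_n) - (a_n) = -a_n + b_n   [not conserved]
(B) a_n^2 - b_n^2  ->  (b_n)^2 - (a_n)^2 = -a_n^2 + b_n^2   [not conserved]
(C) 2*a_n + b_n  ->  2*(b_n) + (a_n) = a_n + 2*b_n   [not conserved]
(D) a_n*b_n  ->  (b_n)*(a_n) = a_n*b_n   [conserved]

Only (D) a_n*b_n returns to itself after one step, so it is the conserved quantity.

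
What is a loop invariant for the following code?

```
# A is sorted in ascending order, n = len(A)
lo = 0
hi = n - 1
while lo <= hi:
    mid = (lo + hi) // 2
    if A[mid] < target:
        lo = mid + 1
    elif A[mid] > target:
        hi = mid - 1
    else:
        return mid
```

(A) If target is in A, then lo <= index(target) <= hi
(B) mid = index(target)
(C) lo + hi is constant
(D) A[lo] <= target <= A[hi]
A

A loop invariant must hold before the first iteration and be re-established by every execution of the body.

(A) If target is in A, then lo <= index(target) <= hi: Before the loop [lo, hi] = [0, n-1] covers every index. When A[mid] < target, sortedness puts target strictly to the right of mid, so setting lo = mid + 1 keeps index(target) in [lo, hi]; symmetrically for hi = mid - 1. Hence 'if target is in A then lo <= index(target) <= hi' holds after every iteration, and when lo > hi it proves target is absent.

The other options fail:
(B) mid = index(target): mid is just the current probe; it equals index(target) only on the iteration that returns.
(C) lo + hi is constant: each iteration moves exactly one of lo, hi, so lo + hi changes (e.g. 0 + (n-1) becomes (mid+1) + (n-1)).
(D) A[lo] <= target <= A[hi]: fails when target is not in A (e.g. target < A[0] already violates it before the loop), so it is not maintained in general.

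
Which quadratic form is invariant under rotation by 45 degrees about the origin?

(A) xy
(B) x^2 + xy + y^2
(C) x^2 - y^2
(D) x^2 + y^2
D

Rotation by 45 degrees sends (x, y) to (sqrt(2)x/2 - sqrt(2)y/2, sqrt(2)x/2 + sqrt(2)y/2).
Substitute the transformed coordinates into each option and compare with the original:
(A) xy  ->  (sqrt(2)x/2 - sqrt(2)y/2)(sqrt(2)x/2 + sqrt(2)y/2) = x^2/2 - y^2/2   [differs from xy: not invariant]
(B) x^2 + xy + y^2  ->  (sqrt(2)x/2 - sqrt(2)y/2)^2 + (sqrt(2)x/2 - sqrt(2)y/2)(sqrt(2)x/2 + sqrt(2)y/2) + (sqrt(2)x/2 + sqrt(2)y/2)^2 = 3x^2/2 + y^2/2   [differs from x^2 + xy + y^2: not invariant]
(C) x^2 - y^2  ->  (sqrt(2)x/2 - sqrt(2)y/2)^2 - (sqrt(2)x/2 + sqrt(2)y/2)^2 = -2xy   [differs from x^2 - y^2: not invariant]
(D) x^2 + y^2  ->  (sqrt(2)x/2 - sqrt(2)y/2)^2 + (sqrt(2)x/2 + sqrt(2)y/2)^2 = x^2 + y^2   [equals x^2 + y^2: invariant]

Only option (D), x^2 + y^2, is unchanged by the transformation.
x^2 + y^2 is the squared distance from the origin, which rotations preserve.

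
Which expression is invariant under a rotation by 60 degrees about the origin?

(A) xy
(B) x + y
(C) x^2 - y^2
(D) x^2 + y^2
D

A rotation by 60 degrees sends (x, y) to (x/2 - sqrt(3)y/2, sqrt(3)x/2 + y/2).
Substitute the transformed coordinates into each option and compare with the original:
(A) xy  ->  (x/2 - sqrt(3)y/2)(sqrt(3)x/2 + y/2) = sqrt(3)x^2/4 - xy/2 - sqrt(3)y^2/4   [differs from xy: not invariant]
(B) x + y  ->  (x/2 - sqrt(3)y/2) + (sqrt(3)x/2 + y/2) = x/2 + sqrt(3)x/2 - sqrt(3)y/2 + y/2   [differs from x + y: not invariant]
(C) x^2 - y^2  ->  (x/2 - sqrt(3)y/2)^2 - (sqrt(3)x/2 + y/2)^2 = -x^2/2 - sqrt(3)xy + y^2/2   [differs from x^2 - y^2: not invariant]
(D) x^2 + y^2  ->  (x/2 - sqrt(3)y/2)^2 + (sqrt(3)x/2 + y/2)^2 = x^2 + y^2   [equals x^2 + y^2: invariant]

Only option (D), x^2 + y^2, is unchanged by the transformation.
Geometrically, x^2 + y^2 is the squared distance from the origin, which every rotation about the origin preserves.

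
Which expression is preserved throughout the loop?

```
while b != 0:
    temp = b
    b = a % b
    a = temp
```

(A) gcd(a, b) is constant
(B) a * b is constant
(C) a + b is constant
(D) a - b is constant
A

A loop invariant must hold before the first iteration and be re-established by every execution of the body.

(A) gcd(a, b) is constant: One iteration replaces (a, b) by (b, a mod b). Since a mod b = a - q*b for an integer q, any common divisor of a and b divides b and a mod b, and conversely; hence gcd(b, a mod b) = gcd(a, b). For instance (22, 8) -> (8, 6) keeps gcd = 2. At exit b = 0 and a = gcd of the original inputs.

The other options fail:
(B) a * b is constant: e.g. (a, b) = (22, 8) -> (8, 6): the product goes from 176 to 48.
(C) a + b is constant: e.g. (a, b) = (22, 8) -> (8, 6): the sum goes from 30 to 14.
(D) a - b is constant: e.g. (a, b) = (22, 8) -> (8, 6): the difference goes from 14 to 2.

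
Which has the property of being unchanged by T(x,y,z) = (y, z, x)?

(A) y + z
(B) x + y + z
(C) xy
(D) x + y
B

Apply T(x,y,z) = (y, z, x) to each option, i.e. replace (x, y, z) by the transformed coordinates.
Substitute the transformed coordinates into each option and compare with the original:
(A) y + z  ->  (z) + (x) = x + z   [differs from y + z: not invariant]
(B) x + y + z  ->  (y) + (z) + (x) = x + y + z   [equals x + y + z: invariant]
(C) xy  ->  (y)(z) = yz   [differs from xy: not invariant]
(D) x + y  ->  (y) + (z) = y + z   [differs from x + y: not invariant]

Only option (B), x + y + z, is unchanged by the transformation.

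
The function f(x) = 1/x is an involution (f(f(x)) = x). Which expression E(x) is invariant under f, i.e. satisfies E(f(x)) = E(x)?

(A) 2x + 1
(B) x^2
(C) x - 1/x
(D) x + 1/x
D

Replace x by f(x) = 1/x in each option and simplify. As a quick numerical cross-check, also compare E(5) with E(f(5)) = E(1/5).

(A) 2x + 1  ->  2(1/x) + 1 = (x + 2)/x; check: E(5) = 11 but E(1/5) = 7/5.   [not invariant]
(B) x^2  ->  (1/x)^2 = x^(-2); check: E(5) = 25 but E(1/5) = 1/25.   [not invariant]
(C) x - 1/x  ->  (1/x) - 1/(1/x) = -x + 1/x; check: E(5) = 24/5 but E(1/5) = -24/5.   [not invariant]
(D) x + 1/x  ->  (1/x) + 1/(1/x), which simplifies back to x + 1/x; check: E(5) = 26/5, E(1/5) = 26/5.   [invariant]

Only (D) is unchanged. E is symmetric under swapping x with f(x) = 1/x, which is exactly what an involution does.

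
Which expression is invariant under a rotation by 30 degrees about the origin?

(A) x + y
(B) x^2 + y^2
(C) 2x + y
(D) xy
B

A rotation by 30 degrees sends (x, y) to (sqrt(3)x/2 - y/2, x/2 + sqrt(3)y/2).
Substitute the transformed coordinates into each option and compare with the original:
(A) x + y  ->  (sqrt(3)x/2 - y/2) + (x/2 + sqrt(3)y/2) = x/2 + sqrt(3)x/2 - y/2 + sqrt(3)y/2   [differs from x + y: not invariant]
(B) x^2 + y^2  ->  (sqrt(3)x/2 - y/2)^2 + (x/2 + sqrt(3)y/2)^2 = x^2 + y^2   [equals x^2 + y^2: invariant]
(C) 2x + y  ->  2(sqrt(3)x/2 - y/2) + (x/2 + sqrt(3)y/2) = x/2 + sqrt(3)x - y + sqrt(3)y/2   [differs from 2x + y: not invariant]
(D) xy  ->  (sqrt(3)x/2 - y/2)(x/2 + sqrt(3)y/2) = sqrt(3)x^2/4 + xy/2 - sqrt(3)y^2/4   [differs from xy: not invariant]

Only option (B), x^2 + y^2, is unchanged by the transformation.
Geometrically, x^2 + y^2 is the squared distance from the origin, which every rotation about the origin preserves.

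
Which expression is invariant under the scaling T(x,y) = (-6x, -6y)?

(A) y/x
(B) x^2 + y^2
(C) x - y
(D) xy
A

Under the uniform scaling T(x,y) = (-6x, -6y):
Substitute the transformed coordinates into each option and compare with the original:
(A) y/x  ->  (-6y)/(-6x) = y/x   [equals y/x: invariant]
(B) x^2 + y^2  ->  (-6x)^2 + (-6y)^2 = 36x^2 + 36y^2   [differs from x^2 + y^2: not invariant]
(C) x - y  ->  (-6x) - (-6y) = -6x + 6y   [differs from x - y: not invariant]
(D) xy  ->  (-6x)(-6y) = 36xy   [differs from xy: not invariant]

Only option (A), y/x, is unchanged by the transformation.
The common factor -6 cancels in a ratio of coordinates, while sums, products and sums of squares pick up factors of -6 or 36.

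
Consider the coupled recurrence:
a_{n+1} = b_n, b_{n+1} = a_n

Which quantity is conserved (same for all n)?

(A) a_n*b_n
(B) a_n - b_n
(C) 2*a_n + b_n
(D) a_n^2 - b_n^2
A

Replace a_n by a_{n+1} = b_n and b_n by b_{n+1} = a_n in each option and simplify:
(A) a_n*b_n  ->  (b_n)*(a_n) = a_n*b_n   [conserved]
(B) a_n - b_n  ->  (b_n) - (a_n) = -a_n + b_n   [not conserved]
(C) 2*a_n + b_n  ->  2*(b_n) + (a_n) = a_n + 2*b_n   [not conserved]
(D) a_n^2 - b_n^2  ->  (b_n)^2 - (a_n)^2 = -a_n^2 + b_n^2   [not conserved]

Only (A) a_n*b_n returns to itself after one step, so it is the conserved quantity.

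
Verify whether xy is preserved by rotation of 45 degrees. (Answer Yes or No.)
No

Applying rotation by 45 degrees: x' = x*cos(45 degrees) - y*sin(45 degrees) = sqrt(2)x/2 - sqrt(2)y/2, y' = x*sin(45 degrees) + y*cos(45 degrees) = sqrt(2)x/2 + sqrt(2)y/2

Substituting into xy:
(sqrt(2)x/2 - sqrt(2)y/2)(sqrt(2)x/2 + sqrt(2)y/2)
= x^2/2 - y^2/2

This differs from the original expression xy, so it is NOT invariant.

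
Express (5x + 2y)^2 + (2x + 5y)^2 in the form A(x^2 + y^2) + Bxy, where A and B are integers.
29(x^2 + y^2) + 40xy

Expanding: (5x + 2y)^2 = 25x^2 + 20xy + 4y^2
(2x + 5y)^2 = 4x^2 + 20xy + 25y^2
Sum = (25+4)(x^2+y^2) + 40xy = 29(x^2 + y^2) + 40xy
This is symmetric in x and y.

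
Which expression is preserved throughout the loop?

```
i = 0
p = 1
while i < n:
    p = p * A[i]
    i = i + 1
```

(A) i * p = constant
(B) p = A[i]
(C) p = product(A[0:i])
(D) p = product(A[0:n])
C

A loop invariant must hold before the first iteration and be re-established by every execution of the body.

(C) p = product(A[0:i]): Initially i = 0 and p = 1 = product of the empty slice A[0:0]. If p = product(A[0:i]) holds at the top of an iteration, the body sets p to product(A[0:i]) * A[i] = product(A[0:i+1]) and then i to i+1, so the property is restored. At exit i = n, giving p = product(A[0:n]).

The other options fail:
(A) i * p = constant: initially i * p = 0, but after one iteration it is 1 * A[0], which is nonzero in general.
(B) p = A[i]: after the first iteration p = A[0] but i = 1; in general p is a product of several elements, not a single one.
(D) p = product(A[0:n]): false before the loop (p = 1, not the full product) -- it only becomes true at exit.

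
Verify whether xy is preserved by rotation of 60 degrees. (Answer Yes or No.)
No

Applying rotation by 60 degrees: x' = x*cos(60 degrees) - y*sin(60 degrees) = x/2 - sqrt(3)y/2, y' = x*sin(60 degrees) + y*cos(60 degrees) = sqrt(3)x/2 + y/2

Substituting into xy:
(x/2 - sqrt(3)y/2)(sqrt(3)x/2 + y/2)
= sqrt(3)x^2/4 - xy/2 - sqrt(3)y^2/4

This differs from the original expression xy, so it is NOT invariant.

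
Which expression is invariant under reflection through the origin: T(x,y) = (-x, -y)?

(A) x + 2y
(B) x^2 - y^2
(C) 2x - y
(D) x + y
B

The map is reflection through the origin: T(x,y) = (-x, -y).
Substitute the transformed coordinates into each option and compare with the original:
(A) x + 2y  ->  (-x) + 2(-y) = -x - 2y   [differs from x + 2y: not invariant]
(B) x^2 - y^2  ->  (-x)^2 - (-y)^2 = x^2 - y^2   [equals x^2 - y^2: invariant]
(C) 2x - y  ->  2(-x) - (-y) = -2x + y   [differs from 2x - y: not invariant]
(D) x + y  ->  (-x) + (-y) = -x - y   [differs from x + y: not invariant]

Only option (B), x^2 - y^2, is unchanged by the transformation.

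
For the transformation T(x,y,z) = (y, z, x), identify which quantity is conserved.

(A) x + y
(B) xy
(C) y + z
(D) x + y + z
D

Apply T(x,y,z) = (y, z, x) to each option, i.e. replace (x, y, z) by the transformed coordinates.
Substitute the transformed coordinates into each option and compare with the original:
(A) x + y  ->  (y) + (z) = y + z   [differs from x + y: not invariant]
(B) xy  ->  (y)(z) = yz   [differs from xy: not invariant]
(C) y + z  ->  (z) + (x) = x + z   [differs from y + z: not invariant]
(D) x + y + z  ->  (y) + (z) + (x) = x + y + z   [equals x + y + z: invariant]

Only option (D), x + y + z, is unchanged by the transformation.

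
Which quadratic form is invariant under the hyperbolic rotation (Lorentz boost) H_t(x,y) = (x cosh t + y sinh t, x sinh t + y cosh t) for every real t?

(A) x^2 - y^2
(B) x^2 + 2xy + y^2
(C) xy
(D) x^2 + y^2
A

Write x' = x cosh t + y sinh t, y' = x sinh t + y cosh t and substitute into each option:
(A) x^2 - y^2: (x cosh t + y sinh t)^2 - (x sinh t + y cosh t)^2 = x^2(cosh^2 t - sinh^2 t) + 2xy(cosh t sinh t - sinh t cosh t) + y^2(sinh^2 t - cosh^2 t) = x^2 - y^2   [invariant, using cosh^2 t - sinh^2 t = 1]
(B) x^2 + 2xy + y^2: (x' + y')^2 with x' + y' = (x + y)(cosh t + sinh t) = (x + y)e^t, so it becomes (x + y)^2 e^(2t)   [not invariant for t != 0]
(C) xy: (x cosh t + y sinh t)(x sinh t + y cosh t) = xy(cosh^2 t + sinh^2 t) + (x^2 + y^2) sinh t cosh t = xy cosh 2t + (x^2 + y^2)(sinh 2t)/2   [not invariant for t != 0]
(D) x^2 + y^2: (x cosh t + y sinh t)^2 + (x sinh t + y cosh t)^2 = (x^2 + y^2)(cosh^2 t + sinh^2 t) + 4xy sinh t cosh t = (x^2 + y^2) cosh 2t + 2xy sinh 2t   [not invariant for t != 0]

Only (A) x^2 - y^2 is unchanged; it is the Minkowski form preserved by Lorentz boosts, just as x^2 + y^2 is preserved by ordinary rotations.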